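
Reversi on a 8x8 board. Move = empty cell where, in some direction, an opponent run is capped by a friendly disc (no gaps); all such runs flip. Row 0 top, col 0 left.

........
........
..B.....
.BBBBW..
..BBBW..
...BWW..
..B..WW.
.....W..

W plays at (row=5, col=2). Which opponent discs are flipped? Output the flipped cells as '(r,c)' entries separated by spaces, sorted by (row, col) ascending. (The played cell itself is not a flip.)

Dir NW: first cell '.' (not opp) -> no flip
Dir N: opp run (4,2) (3,2) (2,2), next='.' -> no flip
Dir NE: opp run (4,3) (3,4), next='.' -> no flip
Dir W: first cell '.' (not opp) -> no flip
Dir E: opp run (5,3) capped by W -> flip
Dir SW: first cell '.' (not opp) -> no flip
Dir S: opp run (6,2), next='.' -> no flip
Dir SE: first cell '.' (not opp) -> no flip

Answer: (5,3)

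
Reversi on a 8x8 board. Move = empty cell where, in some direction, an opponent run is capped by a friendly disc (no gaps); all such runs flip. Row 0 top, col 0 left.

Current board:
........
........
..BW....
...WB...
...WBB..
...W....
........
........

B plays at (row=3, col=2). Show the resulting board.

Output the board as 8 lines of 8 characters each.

Answer: ........
........
..BW....
..BBB...
...WBB..
...W....
........
........

Derivation:
Place B at (3,2); scan 8 dirs for brackets.
Dir NW: first cell '.' (not opp) -> no flip
Dir N: first cell 'B' (not opp) -> no flip
Dir NE: opp run (2,3), next='.' -> no flip
Dir W: first cell '.' (not opp) -> no flip
Dir E: opp run (3,3) capped by B -> flip
Dir SW: first cell '.' (not opp) -> no flip
Dir S: first cell '.' (not opp) -> no flip
Dir SE: opp run (4,3), next='.' -> no flip
All flips: (3,3)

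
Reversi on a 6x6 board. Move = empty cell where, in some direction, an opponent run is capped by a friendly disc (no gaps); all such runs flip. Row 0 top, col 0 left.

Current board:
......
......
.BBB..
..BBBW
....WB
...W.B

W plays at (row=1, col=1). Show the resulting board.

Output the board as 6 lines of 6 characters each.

Place W at (1,1); scan 8 dirs for brackets.
Dir NW: first cell '.' (not opp) -> no flip
Dir N: first cell '.' (not opp) -> no flip
Dir NE: first cell '.' (not opp) -> no flip
Dir W: first cell '.' (not opp) -> no flip
Dir E: first cell '.' (not opp) -> no flip
Dir SW: first cell '.' (not opp) -> no flip
Dir S: opp run (2,1), next='.' -> no flip
Dir SE: opp run (2,2) (3,3) capped by W -> flip
All flips: (2,2) (3,3)

Answer: ......
.W....
.BWB..
..BWBW
....WB
...W.B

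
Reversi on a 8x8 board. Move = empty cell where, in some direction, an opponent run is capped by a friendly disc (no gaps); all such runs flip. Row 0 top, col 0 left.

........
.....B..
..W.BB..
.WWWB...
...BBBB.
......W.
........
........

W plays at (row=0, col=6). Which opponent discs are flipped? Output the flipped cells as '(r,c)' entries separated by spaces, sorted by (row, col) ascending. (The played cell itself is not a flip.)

Answer: (1,5) (2,4)

Derivation:
Dir NW: edge -> no flip
Dir N: edge -> no flip
Dir NE: edge -> no flip
Dir W: first cell '.' (not opp) -> no flip
Dir E: first cell '.' (not opp) -> no flip
Dir SW: opp run (1,5) (2,4) capped by W -> flip
Dir S: first cell '.' (not opp) -> no flip
Dir SE: first cell '.' (not opp) -> no flip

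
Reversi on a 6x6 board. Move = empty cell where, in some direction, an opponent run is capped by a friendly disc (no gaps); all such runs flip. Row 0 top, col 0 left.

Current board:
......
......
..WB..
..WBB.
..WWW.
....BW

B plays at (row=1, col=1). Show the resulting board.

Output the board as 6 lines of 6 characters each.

Place B at (1,1); scan 8 dirs for brackets.
Dir NW: first cell '.' (not opp) -> no flip
Dir N: first cell '.' (not opp) -> no flip
Dir NE: first cell '.' (not opp) -> no flip
Dir W: first cell '.' (not opp) -> no flip
Dir E: first cell '.' (not opp) -> no flip
Dir SW: first cell '.' (not opp) -> no flip
Dir S: first cell '.' (not opp) -> no flip
Dir SE: opp run (2,2) capped by B -> flip
All flips: (2,2)

Answer: ......
.B....
..BB..
..WBB.
..WWW.
....BW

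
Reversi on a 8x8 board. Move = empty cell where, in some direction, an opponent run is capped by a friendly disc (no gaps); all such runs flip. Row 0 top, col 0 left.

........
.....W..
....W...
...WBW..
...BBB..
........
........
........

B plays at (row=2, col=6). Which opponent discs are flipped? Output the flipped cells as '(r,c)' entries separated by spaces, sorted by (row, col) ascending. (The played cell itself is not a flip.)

Dir NW: opp run (1,5), next='.' -> no flip
Dir N: first cell '.' (not opp) -> no flip
Dir NE: first cell '.' (not opp) -> no flip
Dir W: first cell '.' (not opp) -> no flip
Dir E: first cell '.' (not opp) -> no flip
Dir SW: opp run (3,5) capped by B -> flip
Dir S: first cell '.' (not opp) -> no flip
Dir SE: first cell '.' (not opp) -> no flip

Answer: (3,5)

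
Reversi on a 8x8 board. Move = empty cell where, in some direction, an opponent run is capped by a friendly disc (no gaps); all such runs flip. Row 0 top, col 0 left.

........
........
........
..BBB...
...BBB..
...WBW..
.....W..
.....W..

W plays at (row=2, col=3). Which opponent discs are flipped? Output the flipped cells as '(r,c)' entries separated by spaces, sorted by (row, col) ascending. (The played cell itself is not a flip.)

Answer: (3,3) (4,3)

Derivation:
Dir NW: first cell '.' (not opp) -> no flip
Dir N: first cell '.' (not opp) -> no flip
Dir NE: first cell '.' (not opp) -> no flip
Dir W: first cell '.' (not opp) -> no flip
Dir E: first cell '.' (not opp) -> no flip
Dir SW: opp run (3,2), next='.' -> no flip
Dir S: opp run (3,3) (4,3) capped by W -> flip
Dir SE: opp run (3,4) (4,5), next='.' -> no flip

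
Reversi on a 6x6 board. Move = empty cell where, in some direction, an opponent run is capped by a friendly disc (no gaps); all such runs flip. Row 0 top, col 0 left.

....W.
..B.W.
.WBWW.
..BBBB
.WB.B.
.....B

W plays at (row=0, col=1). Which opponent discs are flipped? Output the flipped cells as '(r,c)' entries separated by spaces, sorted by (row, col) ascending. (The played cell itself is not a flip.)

Answer: (1,2)

Derivation:
Dir NW: edge -> no flip
Dir N: edge -> no flip
Dir NE: edge -> no flip
Dir W: first cell '.' (not opp) -> no flip
Dir E: first cell '.' (not opp) -> no flip
Dir SW: first cell '.' (not opp) -> no flip
Dir S: first cell '.' (not opp) -> no flip
Dir SE: opp run (1,2) capped by W -> flip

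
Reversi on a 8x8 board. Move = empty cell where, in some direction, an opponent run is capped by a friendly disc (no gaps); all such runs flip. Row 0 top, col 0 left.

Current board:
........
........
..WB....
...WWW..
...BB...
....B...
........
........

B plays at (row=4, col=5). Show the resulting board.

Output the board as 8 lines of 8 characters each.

Answer: ........
........
..WB....
...WBW..
...BBB..
....B...
........
........

Derivation:
Place B at (4,5); scan 8 dirs for brackets.
Dir NW: opp run (3,4) capped by B -> flip
Dir N: opp run (3,5), next='.' -> no flip
Dir NE: first cell '.' (not opp) -> no flip
Dir W: first cell 'B' (not opp) -> no flip
Dir E: first cell '.' (not opp) -> no flip
Dir SW: first cell 'B' (not opp) -> no flip
Dir S: first cell '.' (not opp) -> no flip
Dir SE: first cell '.' (not opp) -> no flip
All flips: (3,4)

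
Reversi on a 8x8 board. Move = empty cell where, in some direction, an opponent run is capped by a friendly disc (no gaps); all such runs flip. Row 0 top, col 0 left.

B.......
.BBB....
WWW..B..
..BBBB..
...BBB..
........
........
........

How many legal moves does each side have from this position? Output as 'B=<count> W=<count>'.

Answer: B=3 W=7

Derivation:
-- B to move --
(1,0): flips 1 -> legal
(2,3): no bracket -> illegal
(3,0): flips 1 -> legal
(3,1): flips 2 -> legal
B mobility = 3
-- W to move --
(0,1): flips 1 -> legal
(0,2): flips 2 -> legal
(0,3): flips 1 -> legal
(0,4): flips 1 -> legal
(1,0): no bracket -> illegal
(1,4): no bracket -> illegal
(1,5): no bracket -> illegal
(1,6): no bracket -> illegal
(2,3): no bracket -> illegal
(2,4): no bracket -> illegal
(2,6): no bracket -> illegal
(3,1): no bracket -> illegal
(3,6): no bracket -> illegal
(4,1): no bracket -> illegal
(4,2): flips 1 -> legal
(4,6): no bracket -> illegal
(5,2): no bracket -> illegal
(5,3): no bracket -> illegal
(5,4): flips 2 -> legal
(5,5): flips 2 -> legal
(5,6): no bracket -> illegal
W mobility = 7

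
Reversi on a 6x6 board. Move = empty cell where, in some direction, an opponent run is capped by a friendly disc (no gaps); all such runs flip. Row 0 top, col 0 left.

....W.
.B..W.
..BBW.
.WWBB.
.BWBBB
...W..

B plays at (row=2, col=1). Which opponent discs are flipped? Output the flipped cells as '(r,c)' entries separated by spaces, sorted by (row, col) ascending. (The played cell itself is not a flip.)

Dir NW: first cell '.' (not opp) -> no flip
Dir N: first cell 'B' (not opp) -> no flip
Dir NE: first cell '.' (not opp) -> no flip
Dir W: first cell '.' (not opp) -> no flip
Dir E: first cell 'B' (not opp) -> no flip
Dir SW: first cell '.' (not opp) -> no flip
Dir S: opp run (3,1) capped by B -> flip
Dir SE: opp run (3,2) capped by B -> flip

Answer: (3,1) (3,2)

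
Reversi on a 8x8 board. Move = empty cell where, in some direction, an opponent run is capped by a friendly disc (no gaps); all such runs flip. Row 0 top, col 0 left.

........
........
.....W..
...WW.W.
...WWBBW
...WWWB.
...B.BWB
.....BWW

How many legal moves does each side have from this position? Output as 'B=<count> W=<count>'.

Answer: B=8 W=7

Derivation:
-- B to move --
(1,4): no bracket -> illegal
(1,5): no bracket -> illegal
(1,6): no bracket -> illegal
(2,2): no bracket -> illegal
(2,3): flips 4 -> legal
(2,4): no bracket -> illegal
(2,6): flips 1 -> legal
(2,7): flips 1 -> legal
(3,2): flips 2 -> legal
(3,5): no bracket -> illegal
(3,7): no bracket -> illegal
(4,2): flips 2 -> legal
(5,2): flips 3 -> legal
(5,7): flips 1 -> legal
(6,2): no bracket -> illegal
(6,4): flips 1 -> legal
B mobility = 8
-- W to move --
(3,5): flips 1 -> legal
(3,7): flips 1 -> legal
(5,2): no bracket -> illegal
(5,7): flips 2 -> legal
(6,2): no bracket -> illegal
(6,4): flips 1 -> legal
(7,2): flips 1 -> legal
(7,3): flips 1 -> legal
(7,4): flips 3 -> legal
W mobility = 7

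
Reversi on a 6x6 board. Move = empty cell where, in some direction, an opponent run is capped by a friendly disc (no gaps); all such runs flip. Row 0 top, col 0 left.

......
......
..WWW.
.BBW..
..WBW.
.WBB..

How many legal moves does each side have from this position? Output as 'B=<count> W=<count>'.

Answer: B=8 W=5

Derivation:
-- B to move --
(1,1): no bracket -> illegal
(1,2): flips 1 -> legal
(1,3): flips 3 -> legal
(1,4): flips 1 -> legal
(1,5): no bracket -> illegal
(2,1): no bracket -> illegal
(2,5): no bracket -> illegal
(3,4): flips 1 -> legal
(3,5): flips 1 -> legal
(4,0): no bracket -> illegal
(4,1): flips 1 -> legal
(4,5): flips 1 -> legal
(5,0): flips 1 -> legal
(5,4): no bracket -> illegal
(5,5): no bracket -> illegal
B mobility = 8
-- W to move --
(2,0): flips 1 -> legal
(2,1): no bracket -> illegal
(3,0): flips 2 -> legal
(3,4): no bracket -> illegal
(4,0): flips 1 -> legal
(4,1): flips 1 -> legal
(5,4): flips 2 -> legal
W mobility = 5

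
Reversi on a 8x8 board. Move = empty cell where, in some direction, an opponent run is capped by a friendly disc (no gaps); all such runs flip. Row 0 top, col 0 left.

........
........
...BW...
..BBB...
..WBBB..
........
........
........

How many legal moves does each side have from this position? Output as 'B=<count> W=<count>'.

Answer: B=6 W=3

Derivation:
-- B to move --
(1,3): no bracket -> illegal
(1,4): flips 1 -> legal
(1,5): flips 1 -> legal
(2,5): flips 1 -> legal
(3,1): no bracket -> illegal
(3,5): no bracket -> illegal
(4,1): flips 1 -> legal
(5,1): flips 1 -> legal
(5,2): flips 1 -> legal
(5,3): no bracket -> illegal
B mobility = 6
-- W to move --
(1,2): no bracket -> illegal
(1,3): no bracket -> illegal
(1,4): no bracket -> illegal
(2,1): no bracket -> illegal
(2,2): flips 2 -> legal
(2,5): no bracket -> illegal
(3,1): no bracket -> illegal
(3,5): no bracket -> illegal
(3,6): no bracket -> illegal
(4,1): no bracket -> illegal
(4,6): flips 3 -> legal
(5,2): no bracket -> illegal
(5,3): no bracket -> illegal
(5,4): flips 2 -> legal
(5,5): no bracket -> illegal
(5,6): no bracket -> illegal
W mobility = 3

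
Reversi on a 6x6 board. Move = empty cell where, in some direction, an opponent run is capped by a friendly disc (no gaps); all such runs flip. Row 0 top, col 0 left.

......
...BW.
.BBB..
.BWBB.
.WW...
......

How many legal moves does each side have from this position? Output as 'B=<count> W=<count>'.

Answer: B=7 W=7

Derivation:
-- B to move --
(0,3): no bracket -> illegal
(0,4): no bracket -> illegal
(0,5): flips 1 -> legal
(1,5): flips 1 -> legal
(2,4): no bracket -> illegal
(2,5): no bracket -> illegal
(3,0): no bracket -> illegal
(4,0): no bracket -> illegal
(4,3): flips 1 -> legal
(5,0): flips 2 -> legal
(5,1): flips 2 -> legal
(5,2): flips 2 -> legal
(5,3): flips 1 -> legal
B mobility = 7
-- W to move --
(0,2): no bracket -> illegal
(0,3): no bracket -> illegal
(0,4): no bracket -> illegal
(1,0): flips 1 -> legal
(1,1): flips 2 -> legal
(1,2): flips 2 -> legal
(2,0): flips 1 -> legal
(2,4): flips 1 -> legal
(2,5): no bracket -> illegal
(3,0): flips 1 -> legal
(3,5): flips 2 -> legal
(4,0): no bracket -> illegal
(4,3): no bracket -> illegal
(4,4): no bracket -> illegal
(4,5): no bracket -> illegal
W mobility = 7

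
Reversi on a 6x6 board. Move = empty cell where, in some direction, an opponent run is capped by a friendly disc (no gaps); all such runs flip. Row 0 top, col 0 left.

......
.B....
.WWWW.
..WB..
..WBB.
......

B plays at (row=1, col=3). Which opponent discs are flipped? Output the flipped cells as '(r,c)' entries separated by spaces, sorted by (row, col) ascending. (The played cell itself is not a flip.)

Answer: (2,3)

Derivation:
Dir NW: first cell '.' (not opp) -> no flip
Dir N: first cell '.' (not opp) -> no flip
Dir NE: first cell '.' (not opp) -> no flip
Dir W: first cell '.' (not opp) -> no flip
Dir E: first cell '.' (not opp) -> no flip
Dir SW: opp run (2,2), next='.' -> no flip
Dir S: opp run (2,3) capped by B -> flip
Dir SE: opp run (2,4), next='.' -> no flip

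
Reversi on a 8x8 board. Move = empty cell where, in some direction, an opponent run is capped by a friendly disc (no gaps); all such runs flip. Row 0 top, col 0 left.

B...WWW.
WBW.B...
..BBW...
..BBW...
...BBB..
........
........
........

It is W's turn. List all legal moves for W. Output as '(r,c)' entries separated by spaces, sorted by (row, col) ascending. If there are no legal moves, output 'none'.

Answer: (2,1) (3,1) (4,1) (4,2) (5,2) (5,4) (5,6)

Derivation:
(0,1): no bracket -> illegal
(0,2): no bracket -> illegal
(0,3): no bracket -> illegal
(1,3): no bracket -> illegal
(1,5): no bracket -> illegal
(2,0): no bracket -> illegal
(2,1): flips 2 -> legal
(2,5): no bracket -> illegal
(3,1): flips 2 -> legal
(3,5): no bracket -> illegal
(3,6): no bracket -> illegal
(4,1): flips 3 -> legal
(4,2): flips 3 -> legal
(4,6): no bracket -> illegal
(5,2): flips 1 -> legal
(5,3): no bracket -> illegal
(5,4): flips 1 -> legal
(5,5): no bracket -> illegal
(5,6): flips 1 -> legal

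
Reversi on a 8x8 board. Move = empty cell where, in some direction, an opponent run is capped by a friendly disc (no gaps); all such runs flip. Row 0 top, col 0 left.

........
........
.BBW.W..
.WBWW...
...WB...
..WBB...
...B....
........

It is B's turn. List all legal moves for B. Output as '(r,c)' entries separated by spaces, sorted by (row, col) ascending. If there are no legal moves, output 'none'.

(1,2): no bracket -> illegal
(1,3): flips 3 -> legal
(1,4): flips 1 -> legal
(1,5): no bracket -> illegal
(1,6): no bracket -> illegal
(2,0): no bracket -> illegal
(2,4): flips 2 -> legal
(2,6): no bracket -> illegal
(3,0): flips 1 -> legal
(3,5): flips 2 -> legal
(3,6): no bracket -> illegal
(4,0): flips 1 -> legal
(4,1): flips 2 -> legal
(4,2): flips 1 -> legal
(4,5): no bracket -> illegal
(5,1): flips 1 -> legal
(6,1): no bracket -> illegal
(6,2): no bracket -> illegal

Answer: (1,3) (1,4) (2,4) (3,0) (3,5) (4,0) (4,1) (4,2) (5,1)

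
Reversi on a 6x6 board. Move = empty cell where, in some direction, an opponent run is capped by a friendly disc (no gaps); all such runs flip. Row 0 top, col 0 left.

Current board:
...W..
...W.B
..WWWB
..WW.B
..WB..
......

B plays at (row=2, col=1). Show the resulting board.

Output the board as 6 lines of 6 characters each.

Place B at (2,1); scan 8 dirs for brackets.
Dir NW: first cell '.' (not opp) -> no flip
Dir N: first cell '.' (not opp) -> no flip
Dir NE: first cell '.' (not opp) -> no flip
Dir W: first cell '.' (not opp) -> no flip
Dir E: opp run (2,2) (2,3) (2,4) capped by B -> flip
Dir SW: first cell '.' (not opp) -> no flip
Dir S: first cell '.' (not opp) -> no flip
Dir SE: opp run (3,2) capped by B -> flip
All flips: (2,2) (2,3) (2,4) (3,2)

Answer: ...W..
...W.B
.BBBBB
..BW.B
..WB..
......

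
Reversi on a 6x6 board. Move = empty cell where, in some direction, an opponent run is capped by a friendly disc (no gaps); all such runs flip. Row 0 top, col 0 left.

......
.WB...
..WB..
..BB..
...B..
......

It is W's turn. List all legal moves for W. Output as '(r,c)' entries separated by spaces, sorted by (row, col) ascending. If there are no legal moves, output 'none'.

(0,1): no bracket -> illegal
(0,2): flips 1 -> legal
(0,3): no bracket -> illegal
(1,3): flips 1 -> legal
(1,4): no bracket -> illegal
(2,1): no bracket -> illegal
(2,4): flips 1 -> legal
(3,1): no bracket -> illegal
(3,4): no bracket -> illegal
(4,1): no bracket -> illegal
(4,2): flips 1 -> legal
(4,4): flips 1 -> legal
(5,2): no bracket -> illegal
(5,3): no bracket -> illegal
(5,4): no bracket -> illegal

Answer: (0,2) (1,3) (2,4) (4,2) (4,4)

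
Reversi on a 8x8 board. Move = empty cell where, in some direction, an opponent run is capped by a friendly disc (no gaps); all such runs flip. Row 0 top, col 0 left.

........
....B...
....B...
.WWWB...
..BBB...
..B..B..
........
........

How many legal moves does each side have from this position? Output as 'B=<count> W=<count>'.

-- B to move --
(2,0): flips 1 -> legal
(2,1): flips 1 -> legal
(2,2): flips 2 -> legal
(2,3): flips 1 -> legal
(3,0): flips 3 -> legal
(4,0): no bracket -> illegal
(4,1): no bracket -> illegal
B mobility = 5
-- W to move --
(0,3): no bracket -> illegal
(0,4): no bracket -> illegal
(0,5): no bracket -> illegal
(1,3): no bracket -> illegal
(1,5): flips 1 -> legal
(2,3): no bracket -> illegal
(2,5): no bracket -> illegal
(3,5): flips 1 -> legal
(4,1): no bracket -> illegal
(4,5): no bracket -> illegal
(4,6): no bracket -> illegal
(5,1): flips 1 -> legal
(5,3): flips 2 -> legal
(5,4): flips 1 -> legal
(5,6): no bracket -> illegal
(6,1): no bracket -> illegal
(6,2): flips 2 -> legal
(6,3): no bracket -> illegal
(6,4): no bracket -> illegal
(6,5): no bracket -> illegal
(6,6): flips 2 -> legal
W mobility = 7

Answer: B=5 W=7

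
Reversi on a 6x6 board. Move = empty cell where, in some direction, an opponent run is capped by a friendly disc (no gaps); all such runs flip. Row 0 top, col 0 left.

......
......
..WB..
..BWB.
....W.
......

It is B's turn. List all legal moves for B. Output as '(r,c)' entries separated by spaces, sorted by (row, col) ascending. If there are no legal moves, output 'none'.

Answer: (1,2) (2,1) (4,3) (5,4)

Derivation:
(1,1): no bracket -> illegal
(1,2): flips 1 -> legal
(1,3): no bracket -> illegal
(2,1): flips 1 -> legal
(2,4): no bracket -> illegal
(3,1): no bracket -> illegal
(3,5): no bracket -> illegal
(4,2): no bracket -> illegal
(4,3): flips 1 -> legal
(4,5): no bracket -> illegal
(5,3): no bracket -> illegal
(5,4): flips 1 -> legal
(5,5): no bracket -> illegal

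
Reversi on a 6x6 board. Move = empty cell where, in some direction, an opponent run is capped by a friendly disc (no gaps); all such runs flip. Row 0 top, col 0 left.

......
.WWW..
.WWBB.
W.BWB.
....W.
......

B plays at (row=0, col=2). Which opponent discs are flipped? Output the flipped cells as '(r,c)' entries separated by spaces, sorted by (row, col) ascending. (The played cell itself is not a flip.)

Dir NW: edge -> no flip
Dir N: edge -> no flip
Dir NE: edge -> no flip
Dir W: first cell '.' (not opp) -> no flip
Dir E: first cell '.' (not opp) -> no flip
Dir SW: opp run (1,1), next='.' -> no flip
Dir S: opp run (1,2) (2,2) capped by B -> flip
Dir SE: opp run (1,3) capped by B -> flip

Answer: (1,2) (1,3) (2,2)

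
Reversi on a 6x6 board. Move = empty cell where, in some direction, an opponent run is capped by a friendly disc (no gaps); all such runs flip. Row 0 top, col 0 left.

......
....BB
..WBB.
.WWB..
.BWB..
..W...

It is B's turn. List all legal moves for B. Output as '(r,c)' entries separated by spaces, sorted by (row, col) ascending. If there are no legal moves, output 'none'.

Answer: (1,1) (2,1) (3,0) (5,1)

Derivation:
(1,1): flips 1 -> legal
(1,2): no bracket -> illegal
(1,3): no bracket -> illegal
(2,0): no bracket -> illegal
(2,1): flips 3 -> legal
(3,0): flips 2 -> legal
(4,0): no bracket -> illegal
(5,1): flips 1 -> legal
(5,3): no bracket -> illegal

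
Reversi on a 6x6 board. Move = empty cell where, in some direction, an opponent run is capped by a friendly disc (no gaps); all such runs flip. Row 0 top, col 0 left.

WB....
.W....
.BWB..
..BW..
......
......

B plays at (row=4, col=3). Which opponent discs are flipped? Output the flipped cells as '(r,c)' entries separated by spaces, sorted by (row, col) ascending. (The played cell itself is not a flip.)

Dir NW: first cell 'B' (not opp) -> no flip
Dir N: opp run (3,3) capped by B -> flip
Dir NE: first cell '.' (not opp) -> no flip
Dir W: first cell '.' (not opp) -> no flip
Dir E: first cell '.' (not opp) -> no flip
Dir SW: first cell '.' (not opp) -> no flip
Dir S: first cell '.' (not opp) -> no flip
Dir SE: first cell '.' (not opp) -> no flip

Answer: (3,3)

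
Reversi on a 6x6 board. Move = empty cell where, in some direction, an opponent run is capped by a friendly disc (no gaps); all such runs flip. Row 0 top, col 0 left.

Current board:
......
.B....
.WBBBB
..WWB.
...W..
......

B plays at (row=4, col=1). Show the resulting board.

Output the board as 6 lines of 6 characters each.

Answer: ......
.B....
.WBBBB
..BWB.
.B.W..
......

Derivation:
Place B at (4,1); scan 8 dirs for brackets.
Dir NW: first cell '.' (not opp) -> no flip
Dir N: first cell '.' (not opp) -> no flip
Dir NE: opp run (3,2) capped by B -> flip
Dir W: first cell '.' (not opp) -> no flip
Dir E: first cell '.' (not opp) -> no flip
Dir SW: first cell '.' (not opp) -> no flip
Dir S: first cell '.' (not opp) -> no flip
Dir SE: first cell '.' (not opp) -> no flip
All flips: (3,2)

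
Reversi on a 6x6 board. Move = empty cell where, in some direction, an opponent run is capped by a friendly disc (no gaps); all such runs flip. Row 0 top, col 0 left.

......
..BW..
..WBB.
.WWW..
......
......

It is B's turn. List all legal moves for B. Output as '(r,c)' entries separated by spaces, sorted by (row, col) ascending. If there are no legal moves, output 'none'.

Answer: (0,2) (0,3) (1,4) (2,1) (4,1) (4,2) (4,3)

Derivation:
(0,2): flips 1 -> legal
(0,3): flips 1 -> legal
(0,4): no bracket -> illegal
(1,1): no bracket -> illegal
(1,4): flips 1 -> legal
(2,0): no bracket -> illegal
(2,1): flips 1 -> legal
(3,0): no bracket -> illegal
(3,4): no bracket -> illegal
(4,0): no bracket -> illegal
(4,1): flips 1 -> legal
(4,2): flips 3 -> legal
(4,3): flips 1 -> legal
(4,4): no bracket -> illegal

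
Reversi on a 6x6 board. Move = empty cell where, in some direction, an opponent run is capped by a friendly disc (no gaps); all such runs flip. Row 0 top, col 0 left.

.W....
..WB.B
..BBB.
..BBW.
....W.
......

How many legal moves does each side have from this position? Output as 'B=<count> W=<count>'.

-- B to move --
(0,0): no bracket -> illegal
(0,2): flips 1 -> legal
(0,3): no bracket -> illegal
(1,0): no bracket -> illegal
(1,1): flips 1 -> legal
(2,1): no bracket -> illegal
(2,5): no bracket -> illegal
(3,5): flips 1 -> legal
(4,3): no bracket -> illegal
(4,5): flips 1 -> legal
(5,3): no bracket -> illegal
(5,4): flips 2 -> legal
(5,5): flips 1 -> legal
B mobility = 6
-- W to move --
(0,2): no bracket -> illegal
(0,3): no bracket -> illegal
(0,4): no bracket -> illegal
(0,5): no bracket -> illegal
(1,1): flips 2 -> legal
(1,4): flips 2 -> legal
(2,1): no bracket -> illegal
(2,5): no bracket -> illegal
(3,1): flips 2 -> legal
(3,5): no bracket -> illegal
(4,1): no bracket -> illegal
(4,2): flips 2 -> legal
(4,3): no bracket -> illegal
W mobility = 4

Answer: B=6 W=4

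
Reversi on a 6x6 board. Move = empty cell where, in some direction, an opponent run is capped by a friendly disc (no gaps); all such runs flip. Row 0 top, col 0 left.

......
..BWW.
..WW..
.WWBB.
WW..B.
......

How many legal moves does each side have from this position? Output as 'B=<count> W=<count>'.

-- B to move --
(0,2): no bracket -> illegal
(0,3): flips 2 -> legal
(0,4): no bracket -> illegal
(0,5): no bracket -> illegal
(1,1): flips 1 -> legal
(1,5): flips 2 -> legal
(2,0): no bracket -> illegal
(2,1): no bracket -> illegal
(2,4): no bracket -> illegal
(2,5): no bracket -> illegal
(3,0): flips 2 -> legal
(4,2): flips 2 -> legal
(4,3): no bracket -> illegal
(5,0): no bracket -> illegal
(5,1): no bracket -> illegal
(5,2): no bracket -> illegal
B mobility = 5
-- W to move --
(0,1): flips 1 -> legal
(0,2): flips 1 -> legal
(0,3): no bracket -> illegal
(1,1): flips 1 -> legal
(2,1): no bracket -> illegal
(2,4): no bracket -> illegal
(2,5): no bracket -> illegal
(3,5): flips 2 -> legal
(4,2): no bracket -> illegal
(4,3): flips 1 -> legal
(4,5): flips 1 -> legal
(5,3): no bracket -> illegal
(5,4): no bracket -> illegal
(5,5): flips 2 -> legal
W mobility = 7

Answer: B=5 W=7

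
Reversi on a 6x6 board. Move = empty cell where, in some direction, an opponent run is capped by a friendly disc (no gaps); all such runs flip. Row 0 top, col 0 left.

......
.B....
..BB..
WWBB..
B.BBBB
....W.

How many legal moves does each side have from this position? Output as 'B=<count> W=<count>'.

Answer: B=1 W=5

Derivation:
-- B to move --
(2,0): flips 2 -> legal
(2,1): no bracket -> illegal
(4,1): no bracket -> illegal
(5,3): no bracket -> illegal
(5,5): no bracket -> illegal
B mobility = 1
-- W to move --
(0,0): no bracket -> illegal
(0,1): no bracket -> illegal
(0,2): no bracket -> illegal
(1,0): no bracket -> illegal
(1,2): no bracket -> illegal
(1,3): flips 1 -> legal
(1,4): no bracket -> illegal
(2,0): no bracket -> illegal
(2,1): flips 2 -> legal
(2,4): no bracket -> illegal
(3,4): flips 3 -> legal
(3,5): no bracket -> illegal
(4,1): no bracket -> illegal
(5,0): flips 1 -> legal
(5,1): no bracket -> illegal
(5,2): no bracket -> illegal
(5,3): flips 1 -> legal
(5,5): no bracket -> illegal
W mobility = 5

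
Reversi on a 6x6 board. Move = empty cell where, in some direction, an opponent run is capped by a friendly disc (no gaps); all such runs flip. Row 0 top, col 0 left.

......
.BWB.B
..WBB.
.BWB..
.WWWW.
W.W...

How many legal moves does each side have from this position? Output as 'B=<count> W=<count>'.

Answer: B=5 W=11

Derivation:
-- B to move --
(0,1): flips 1 -> legal
(0,2): no bracket -> illegal
(0,3): no bracket -> illegal
(2,1): flips 1 -> legal
(3,0): no bracket -> illegal
(3,4): no bracket -> illegal
(3,5): no bracket -> illegal
(4,0): no bracket -> illegal
(4,5): no bracket -> illegal
(5,1): flips 2 -> legal
(5,3): flips 2 -> legal
(5,4): no bracket -> illegal
(5,5): flips 1 -> legal
B mobility = 5
-- W to move --
(0,0): flips 1 -> legal
(0,1): no bracket -> illegal
(0,2): no bracket -> illegal
(0,3): flips 3 -> legal
(0,4): flips 1 -> legal
(0,5): no bracket -> illegal
(1,0): flips 1 -> legal
(1,4): flips 2 -> legal
(2,0): flips 1 -> legal
(2,1): flips 1 -> legal
(2,5): flips 2 -> legal
(3,0): flips 1 -> legal
(3,4): flips 2 -> legal
(3,5): no bracket -> illegal
(4,0): flips 1 -> legal
W mobility = 11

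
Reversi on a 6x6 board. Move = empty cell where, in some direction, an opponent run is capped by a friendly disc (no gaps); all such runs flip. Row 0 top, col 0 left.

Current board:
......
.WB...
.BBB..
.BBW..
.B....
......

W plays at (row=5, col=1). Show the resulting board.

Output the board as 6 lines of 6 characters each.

Answer: ......
.WB...
.WBB..
.WBW..
.W....
.W....

Derivation:
Place W at (5,1); scan 8 dirs for brackets.
Dir NW: first cell '.' (not opp) -> no flip
Dir N: opp run (4,1) (3,1) (2,1) capped by W -> flip
Dir NE: first cell '.' (not opp) -> no flip
Dir W: first cell '.' (not opp) -> no flip
Dir E: first cell '.' (not opp) -> no flip
Dir SW: edge -> no flip
Dir S: edge -> no flip
Dir SE: edge -> no flip
All flips: (2,1) (3,1) (4,1)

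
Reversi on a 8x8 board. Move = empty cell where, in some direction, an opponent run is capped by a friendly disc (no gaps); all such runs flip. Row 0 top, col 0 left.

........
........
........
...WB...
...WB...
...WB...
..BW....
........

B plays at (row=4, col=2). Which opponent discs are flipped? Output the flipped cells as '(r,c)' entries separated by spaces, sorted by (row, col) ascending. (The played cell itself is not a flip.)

Answer: (4,3)

Derivation:
Dir NW: first cell '.' (not opp) -> no flip
Dir N: first cell '.' (not opp) -> no flip
Dir NE: opp run (3,3), next='.' -> no flip
Dir W: first cell '.' (not opp) -> no flip
Dir E: opp run (4,3) capped by B -> flip
Dir SW: first cell '.' (not opp) -> no flip
Dir S: first cell '.' (not opp) -> no flip
Dir SE: opp run (5,3), next='.' -> no flip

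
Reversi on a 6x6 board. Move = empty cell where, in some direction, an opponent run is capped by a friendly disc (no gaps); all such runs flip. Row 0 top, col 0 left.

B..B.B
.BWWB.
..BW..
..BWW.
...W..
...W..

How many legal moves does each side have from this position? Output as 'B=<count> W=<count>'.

Answer: B=7 W=6

Derivation:
-- B to move --
(0,1): no bracket -> illegal
(0,2): flips 1 -> legal
(0,4): flips 1 -> legal
(2,1): flips 1 -> legal
(2,4): flips 1 -> legal
(2,5): no bracket -> illegal
(3,5): flips 2 -> legal
(4,2): no bracket -> illegal
(4,4): flips 1 -> legal
(4,5): no bracket -> illegal
(5,2): no bracket -> illegal
(5,4): flips 1 -> legal
B mobility = 7
-- W to move --
(0,1): no bracket -> illegal
(0,2): no bracket -> illegal
(0,4): no bracket -> illegal
(1,0): flips 1 -> legal
(1,5): flips 1 -> legal
(2,0): no bracket -> illegal
(2,1): flips 2 -> legal
(2,4): no bracket -> illegal
(2,5): no bracket -> illegal
(3,1): flips 2 -> legal
(4,1): flips 1 -> legal
(4,2): flips 2 -> legal
W mobility = 6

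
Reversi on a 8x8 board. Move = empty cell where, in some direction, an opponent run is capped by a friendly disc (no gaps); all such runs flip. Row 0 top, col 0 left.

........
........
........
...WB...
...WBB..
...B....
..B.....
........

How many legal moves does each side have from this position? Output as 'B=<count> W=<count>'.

-- B to move --
(2,2): flips 1 -> legal
(2,3): flips 2 -> legal
(2,4): no bracket -> illegal
(3,2): flips 1 -> legal
(4,2): flips 1 -> legal
(5,2): flips 1 -> legal
(5,4): no bracket -> illegal
B mobility = 5
-- W to move --
(2,3): no bracket -> illegal
(2,4): no bracket -> illegal
(2,5): flips 1 -> legal
(3,5): flips 1 -> legal
(3,6): no bracket -> illegal
(4,2): no bracket -> illegal
(4,6): flips 2 -> legal
(5,1): no bracket -> illegal
(5,2): no bracket -> illegal
(5,4): no bracket -> illegal
(5,5): flips 1 -> legal
(5,6): no bracket -> illegal
(6,1): no bracket -> illegal
(6,3): flips 1 -> legal
(6,4): no bracket -> illegal
(7,1): no bracket -> illegal
(7,2): no bracket -> illegal
(7,3): no bracket -> illegal
W mobility = 5

Answer: B=5 W=5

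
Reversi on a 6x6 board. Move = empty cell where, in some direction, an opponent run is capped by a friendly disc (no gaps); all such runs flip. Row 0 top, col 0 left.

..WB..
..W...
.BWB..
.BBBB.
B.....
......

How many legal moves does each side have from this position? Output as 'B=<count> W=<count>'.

-- B to move --
(0,1): flips 2 -> legal
(1,1): flips 1 -> legal
(1,3): flips 1 -> legal
B mobility = 3
-- W to move --
(0,4): flips 1 -> legal
(1,0): no bracket -> illegal
(1,1): no bracket -> illegal
(1,3): no bracket -> illegal
(1,4): no bracket -> illegal
(2,0): flips 1 -> legal
(2,4): flips 1 -> legal
(2,5): no bracket -> illegal
(3,0): flips 1 -> legal
(3,5): no bracket -> illegal
(4,1): no bracket -> illegal
(4,2): flips 1 -> legal
(4,3): no bracket -> illegal
(4,4): flips 1 -> legal
(4,5): flips 2 -> legal
(5,0): no bracket -> illegal
(5,1): no bracket -> illegal
W mobility = 7

Answer: B=3 W=7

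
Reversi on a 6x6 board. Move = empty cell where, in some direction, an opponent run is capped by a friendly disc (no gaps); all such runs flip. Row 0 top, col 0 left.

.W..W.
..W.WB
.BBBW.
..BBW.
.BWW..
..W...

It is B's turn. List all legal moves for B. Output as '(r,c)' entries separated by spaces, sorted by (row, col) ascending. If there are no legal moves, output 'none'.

(0,0): no bracket -> illegal
(0,2): flips 1 -> legal
(0,3): flips 1 -> legal
(0,5): flips 1 -> legal
(1,0): no bracket -> illegal
(1,1): no bracket -> illegal
(1,3): flips 1 -> legal
(2,5): flips 1 -> legal
(3,1): no bracket -> illegal
(3,5): flips 1 -> legal
(4,4): flips 2 -> legal
(4,5): flips 1 -> legal
(5,1): flips 1 -> legal
(5,3): flips 1 -> legal
(5,4): flips 1 -> legal

Answer: (0,2) (0,3) (0,5) (1,3) (2,5) (3,5) (4,4) (4,5) (5,1) (5,3) (5,4)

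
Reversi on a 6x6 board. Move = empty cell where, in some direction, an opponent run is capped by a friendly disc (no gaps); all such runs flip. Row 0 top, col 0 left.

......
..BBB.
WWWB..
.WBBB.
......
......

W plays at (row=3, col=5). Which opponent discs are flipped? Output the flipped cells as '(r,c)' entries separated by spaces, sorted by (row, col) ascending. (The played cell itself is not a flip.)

Dir NW: first cell '.' (not opp) -> no flip
Dir N: first cell '.' (not opp) -> no flip
Dir NE: edge -> no flip
Dir W: opp run (3,4) (3,3) (3,2) capped by W -> flip
Dir E: edge -> no flip
Dir SW: first cell '.' (not opp) -> no flip
Dir S: first cell '.' (not opp) -> no flip
Dir SE: edge -> no flip

Answer: (3,2) (3,3) (3,4)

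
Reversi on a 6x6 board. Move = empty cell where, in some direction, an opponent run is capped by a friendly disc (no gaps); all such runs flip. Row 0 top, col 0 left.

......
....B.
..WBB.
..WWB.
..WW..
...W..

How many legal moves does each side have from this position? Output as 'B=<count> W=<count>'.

Answer: B=5 W=5

Derivation:
-- B to move --
(1,1): no bracket -> illegal
(1,2): no bracket -> illegal
(1,3): no bracket -> illegal
(2,1): flips 1 -> legal
(3,1): flips 2 -> legal
(4,1): flips 1 -> legal
(4,4): no bracket -> illegal
(5,1): flips 2 -> legal
(5,2): flips 1 -> legal
(5,4): no bracket -> illegal
B mobility = 5
-- W to move --
(0,3): no bracket -> illegal
(0,4): no bracket -> illegal
(0,5): flips 2 -> legal
(1,2): no bracket -> illegal
(1,3): flips 1 -> legal
(1,5): flips 1 -> legal
(2,5): flips 3 -> legal
(3,5): flips 1 -> legal
(4,4): no bracket -> illegal
(4,5): no bracket -> illegal
W mobility = 5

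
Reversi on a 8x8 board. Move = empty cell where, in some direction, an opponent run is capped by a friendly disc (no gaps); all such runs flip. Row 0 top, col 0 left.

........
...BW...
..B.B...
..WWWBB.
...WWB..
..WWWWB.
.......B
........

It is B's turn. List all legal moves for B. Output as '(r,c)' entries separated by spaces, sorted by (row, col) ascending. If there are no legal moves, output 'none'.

Answer: (0,4) (1,5) (2,3) (3,1) (4,2) (5,1) (6,2) (6,3) (6,4) (6,5) (6,6)

Derivation:
(0,3): no bracket -> illegal
(0,4): flips 1 -> legal
(0,5): no bracket -> illegal
(1,5): flips 1 -> legal
(2,1): no bracket -> illegal
(2,3): flips 1 -> legal
(2,5): no bracket -> illegal
(3,1): flips 3 -> legal
(4,1): no bracket -> illegal
(4,2): flips 4 -> legal
(4,6): no bracket -> illegal
(5,1): flips 4 -> legal
(6,1): no bracket -> illegal
(6,2): flips 2 -> legal
(6,3): flips 1 -> legal
(6,4): flips 3 -> legal
(6,5): flips 1 -> legal
(6,6): flips 3 -> legal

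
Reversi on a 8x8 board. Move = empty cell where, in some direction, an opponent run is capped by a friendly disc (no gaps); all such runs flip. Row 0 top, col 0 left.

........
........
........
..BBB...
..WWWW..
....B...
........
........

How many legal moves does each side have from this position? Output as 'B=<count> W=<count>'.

Answer: B=6 W=8

Derivation:
-- B to move --
(3,1): no bracket -> illegal
(3,5): no bracket -> illegal
(3,6): flips 1 -> legal
(4,1): no bracket -> illegal
(4,6): no bracket -> illegal
(5,1): flips 1 -> legal
(5,2): flips 2 -> legal
(5,3): flips 1 -> legal
(5,5): flips 1 -> legal
(5,6): flips 1 -> legal
B mobility = 6
-- W to move --
(2,1): flips 1 -> legal
(2,2): flips 2 -> legal
(2,3): flips 2 -> legal
(2,4): flips 2 -> legal
(2,5): flips 1 -> legal
(3,1): no bracket -> illegal
(3,5): no bracket -> illegal
(4,1): no bracket -> illegal
(5,3): no bracket -> illegal
(5,5): no bracket -> illegal
(6,3): flips 1 -> legal
(6,4): flips 1 -> legal
(6,5): flips 1 -> legal
W mobility = 8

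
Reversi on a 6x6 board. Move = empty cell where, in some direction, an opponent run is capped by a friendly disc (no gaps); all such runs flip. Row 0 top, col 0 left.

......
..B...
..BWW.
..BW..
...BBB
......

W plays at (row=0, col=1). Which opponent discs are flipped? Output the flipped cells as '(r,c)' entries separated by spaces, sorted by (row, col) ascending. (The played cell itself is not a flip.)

Answer: (1,2)

Derivation:
Dir NW: edge -> no flip
Dir N: edge -> no flip
Dir NE: edge -> no flip
Dir W: first cell '.' (not opp) -> no flip
Dir E: first cell '.' (not opp) -> no flip
Dir SW: first cell '.' (not opp) -> no flip
Dir S: first cell '.' (not opp) -> no flip
Dir SE: opp run (1,2) capped by W -> flip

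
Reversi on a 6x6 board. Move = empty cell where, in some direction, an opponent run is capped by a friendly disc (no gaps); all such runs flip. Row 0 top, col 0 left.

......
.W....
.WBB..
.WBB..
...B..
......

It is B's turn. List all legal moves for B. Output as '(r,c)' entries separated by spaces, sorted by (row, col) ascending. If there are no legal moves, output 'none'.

Answer: (0,0) (1,0) (2,0) (3,0) (4,0)

Derivation:
(0,0): flips 1 -> legal
(0,1): no bracket -> illegal
(0,2): no bracket -> illegal
(1,0): flips 1 -> legal
(1,2): no bracket -> illegal
(2,0): flips 1 -> legal
(3,0): flips 1 -> legal
(4,0): flips 1 -> legal
(4,1): no bracket -> illegal
(4,2): no bracket -> illegal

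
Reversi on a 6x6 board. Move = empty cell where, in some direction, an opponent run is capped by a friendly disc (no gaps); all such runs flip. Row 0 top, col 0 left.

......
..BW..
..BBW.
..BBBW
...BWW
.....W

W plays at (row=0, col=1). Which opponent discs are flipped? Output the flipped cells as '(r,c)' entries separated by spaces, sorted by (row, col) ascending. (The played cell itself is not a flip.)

Answer: (1,2) (2,3) (3,4)

Derivation:
Dir NW: edge -> no flip
Dir N: edge -> no flip
Dir NE: edge -> no flip
Dir W: first cell '.' (not opp) -> no flip
Dir E: first cell '.' (not opp) -> no flip
Dir SW: first cell '.' (not opp) -> no flip
Dir S: first cell '.' (not opp) -> no flip
Dir SE: opp run (1,2) (2,3) (3,4) capped by W -> flip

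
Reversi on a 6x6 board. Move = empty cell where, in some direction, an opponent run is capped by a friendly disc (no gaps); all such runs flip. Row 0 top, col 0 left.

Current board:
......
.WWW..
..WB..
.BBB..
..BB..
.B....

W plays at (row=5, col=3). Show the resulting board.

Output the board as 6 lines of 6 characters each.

Place W at (5,3); scan 8 dirs for brackets.
Dir NW: opp run (4,2) (3,1), next='.' -> no flip
Dir N: opp run (4,3) (3,3) (2,3) capped by W -> flip
Dir NE: first cell '.' (not opp) -> no flip
Dir W: first cell '.' (not opp) -> no flip
Dir E: first cell '.' (not opp) -> no flip
Dir SW: edge -> no flip
Dir S: edge -> no flip
Dir SE: edge -> no flip
All flips: (2,3) (3,3) (4,3)

Answer: ......
.WWW..
..WW..
.BBW..
..BW..
.B.W..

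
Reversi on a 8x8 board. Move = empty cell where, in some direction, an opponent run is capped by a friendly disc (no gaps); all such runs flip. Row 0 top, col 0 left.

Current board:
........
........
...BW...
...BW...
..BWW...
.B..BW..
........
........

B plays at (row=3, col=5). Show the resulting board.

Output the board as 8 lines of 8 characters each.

Answer: ........
........
...BW...
...BBB..
..BWW...
.B..BW..
........
........

Derivation:
Place B at (3,5); scan 8 dirs for brackets.
Dir NW: opp run (2,4), next='.' -> no flip
Dir N: first cell '.' (not opp) -> no flip
Dir NE: first cell '.' (not opp) -> no flip
Dir W: opp run (3,4) capped by B -> flip
Dir E: first cell '.' (not opp) -> no flip
Dir SW: opp run (4,4), next='.' -> no flip
Dir S: first cell '.' (not opp) -> no flip
Dir SE: first cell '.' (not opp) -> no flip
All flips: (3,4)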